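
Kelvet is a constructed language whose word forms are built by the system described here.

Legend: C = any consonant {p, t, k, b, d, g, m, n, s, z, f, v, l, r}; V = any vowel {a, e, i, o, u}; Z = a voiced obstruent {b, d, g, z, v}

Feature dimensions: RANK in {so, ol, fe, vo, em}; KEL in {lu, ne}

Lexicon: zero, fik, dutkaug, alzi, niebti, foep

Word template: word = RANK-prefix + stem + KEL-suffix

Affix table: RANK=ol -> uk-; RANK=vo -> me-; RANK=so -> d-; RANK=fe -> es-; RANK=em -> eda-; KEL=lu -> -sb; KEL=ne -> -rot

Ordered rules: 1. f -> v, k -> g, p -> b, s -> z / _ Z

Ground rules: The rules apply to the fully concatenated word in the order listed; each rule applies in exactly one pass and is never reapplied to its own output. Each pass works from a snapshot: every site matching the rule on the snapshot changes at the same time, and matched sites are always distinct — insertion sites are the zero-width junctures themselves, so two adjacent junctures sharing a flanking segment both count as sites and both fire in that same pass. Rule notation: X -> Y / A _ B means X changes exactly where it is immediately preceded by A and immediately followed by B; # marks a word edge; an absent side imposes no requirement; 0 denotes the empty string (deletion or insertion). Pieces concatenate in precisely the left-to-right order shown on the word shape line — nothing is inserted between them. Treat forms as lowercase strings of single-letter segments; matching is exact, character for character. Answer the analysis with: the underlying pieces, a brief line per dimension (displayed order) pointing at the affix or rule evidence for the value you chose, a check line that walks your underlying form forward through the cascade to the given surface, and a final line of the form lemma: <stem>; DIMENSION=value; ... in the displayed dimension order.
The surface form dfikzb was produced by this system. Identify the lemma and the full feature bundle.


underlying: d-fik-sb
RANK=so - signalled by the affix d-
KEL=lu - signalled by the affix -sb
check: dfiksb -> dfikzb
lemma: fik; RANK=so; KEL=lu


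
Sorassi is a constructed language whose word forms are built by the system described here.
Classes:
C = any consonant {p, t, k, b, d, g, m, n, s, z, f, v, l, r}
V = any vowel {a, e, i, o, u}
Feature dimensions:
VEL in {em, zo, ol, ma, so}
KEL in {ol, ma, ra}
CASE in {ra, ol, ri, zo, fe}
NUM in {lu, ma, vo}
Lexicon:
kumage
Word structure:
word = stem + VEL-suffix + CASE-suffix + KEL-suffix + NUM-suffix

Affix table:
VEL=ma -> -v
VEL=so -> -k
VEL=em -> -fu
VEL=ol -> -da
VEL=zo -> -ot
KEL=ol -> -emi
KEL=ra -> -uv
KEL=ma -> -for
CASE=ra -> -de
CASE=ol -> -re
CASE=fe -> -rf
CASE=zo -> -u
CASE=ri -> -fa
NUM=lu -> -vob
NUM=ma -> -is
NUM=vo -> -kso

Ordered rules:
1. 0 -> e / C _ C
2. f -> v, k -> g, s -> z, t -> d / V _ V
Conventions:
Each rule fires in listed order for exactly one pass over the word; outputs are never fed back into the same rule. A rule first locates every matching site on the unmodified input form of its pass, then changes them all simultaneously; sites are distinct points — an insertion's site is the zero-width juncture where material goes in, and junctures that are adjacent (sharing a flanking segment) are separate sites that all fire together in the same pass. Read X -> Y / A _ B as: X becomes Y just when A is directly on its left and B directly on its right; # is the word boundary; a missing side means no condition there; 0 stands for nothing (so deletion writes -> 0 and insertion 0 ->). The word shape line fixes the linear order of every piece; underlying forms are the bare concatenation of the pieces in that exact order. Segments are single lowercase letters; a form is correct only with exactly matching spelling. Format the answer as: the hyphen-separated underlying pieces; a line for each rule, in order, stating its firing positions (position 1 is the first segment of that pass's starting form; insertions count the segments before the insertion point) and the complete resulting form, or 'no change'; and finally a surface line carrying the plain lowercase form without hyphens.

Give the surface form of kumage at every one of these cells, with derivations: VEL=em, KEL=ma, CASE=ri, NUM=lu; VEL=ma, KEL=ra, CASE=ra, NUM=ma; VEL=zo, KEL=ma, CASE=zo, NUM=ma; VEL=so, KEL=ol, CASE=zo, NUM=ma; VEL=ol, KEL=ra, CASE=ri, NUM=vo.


cell VEL=em, KEL=ma, CASE=ri, NUM=lu:
underlying: kumage-fu-fa-for-vob
1. 0 -> e / C _ C: inserts after position(s) 13: kumagefufaforevob
2. f -> v, k -> g, s -> z, t -> d / V _ V: fires at position(s) 7, 9, 11: kumagevuvavorevob
surface: kumagevuvavorevob

cell VEL=ma, KEL=ra, CASE=ra, NUM=ma:
underlying: kumage-v-de-uv-is
1. 0 -> e / C _ C: inserts after position(s) 7: kumagevedeuvis
2. f -> v, k -> g, s -> z, t -> d / V _ V: no change
surface: kumagevedeuvis

cell VEL=zo, KEL=ma, CASE=zo, NUM=ma:
underlying: kumage-ot-u-for-is
1. 0 -> e / C _ C: no change
2. f -> v, k -> g, s -> z, t -> d / V _ V: fires at position(s) 8, 10: kumageoduvoris
surface: kumageoduvoris

cell VEL=so, KEL=ol, CASE=zo, NUM=ma:
underlying: kumage-k-u-emi-is
1. 0 -> e / C _ C: no change
2. f -> v, k -> g, s -> z, t -> d / V _ V: fires at position(s) 7: kumageguemiis
surface: kumageguemiis

cell VEL=ol, KEL=ra, CASE=ri, NUM=vo:
underlying: kumage-da-fa-uv-kso
1. 0 -> e / C _ C: inserts after position(s) 12, 13: kumagedafauvekeso
2. f -> v, k -> g, s -> z, t -> d / V _ V: fires at position(s) 9, 14, 16: kumagedavauvegezo
surface: kumagedavauvegezo


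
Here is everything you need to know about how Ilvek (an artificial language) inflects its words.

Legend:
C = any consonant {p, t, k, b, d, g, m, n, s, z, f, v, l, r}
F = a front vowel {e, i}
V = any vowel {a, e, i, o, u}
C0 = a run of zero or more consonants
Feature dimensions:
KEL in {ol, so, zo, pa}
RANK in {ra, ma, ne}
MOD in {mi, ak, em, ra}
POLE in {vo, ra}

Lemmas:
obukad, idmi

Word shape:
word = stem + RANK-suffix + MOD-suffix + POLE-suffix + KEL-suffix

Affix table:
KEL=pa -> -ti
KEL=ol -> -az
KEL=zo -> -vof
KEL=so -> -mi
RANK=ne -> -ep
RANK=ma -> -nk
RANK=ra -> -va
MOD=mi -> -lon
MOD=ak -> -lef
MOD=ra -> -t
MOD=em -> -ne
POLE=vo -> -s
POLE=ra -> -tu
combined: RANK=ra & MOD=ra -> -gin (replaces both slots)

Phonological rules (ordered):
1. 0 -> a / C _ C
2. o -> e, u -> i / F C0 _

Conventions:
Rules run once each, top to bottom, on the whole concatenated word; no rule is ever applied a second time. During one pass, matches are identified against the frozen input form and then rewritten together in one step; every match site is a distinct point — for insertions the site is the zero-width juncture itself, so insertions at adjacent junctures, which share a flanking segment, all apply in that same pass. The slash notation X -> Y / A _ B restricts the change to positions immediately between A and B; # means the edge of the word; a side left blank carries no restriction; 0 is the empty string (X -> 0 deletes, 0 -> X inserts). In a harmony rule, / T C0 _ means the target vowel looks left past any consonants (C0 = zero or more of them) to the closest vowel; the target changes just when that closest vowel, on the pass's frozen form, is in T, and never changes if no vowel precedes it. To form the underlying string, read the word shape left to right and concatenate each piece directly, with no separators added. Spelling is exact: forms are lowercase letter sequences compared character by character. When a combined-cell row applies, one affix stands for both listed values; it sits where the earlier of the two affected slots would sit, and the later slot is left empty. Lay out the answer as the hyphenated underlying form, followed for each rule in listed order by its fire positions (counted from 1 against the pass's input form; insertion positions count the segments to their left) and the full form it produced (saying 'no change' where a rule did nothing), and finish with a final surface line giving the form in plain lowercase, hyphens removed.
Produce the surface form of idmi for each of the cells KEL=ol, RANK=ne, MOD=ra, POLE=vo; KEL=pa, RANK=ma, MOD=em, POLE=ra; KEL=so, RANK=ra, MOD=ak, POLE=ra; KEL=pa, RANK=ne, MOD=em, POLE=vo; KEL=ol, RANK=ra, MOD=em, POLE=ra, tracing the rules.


cell KEL=ol, RANK=ne, MOD=ra, POLE=vo:
underlying: idmi-ep-t-s-az
1. 0 -> a / C _ C: inserts after position(s) 2, 6, 7: idamiepatasaz
2. o -> e, u -> i / F C0 _: no change
surface: idamiepatasaz

cell KEL=pa, RANK=ma, MOD=em, POLE=ra:
underlying: idmi-nk-ne-tu-ti
1. 0 -> a / C _ C: inserts after position(s) 2, 5, 6: idaminakanetuti
2. o -> e, u -> i / F C0 _: fires at position(s) 13: idaminakanetiti
surface: idaminakanetiti

cell KEL=so, RANK=ra, MOD=ak, POLE=ra:
underlying: idmi-va-lef-tu-mi
1. 0 -> a / C _ C: inserts after position(s) 2, 9: idamivalefatumi
2. o -> e, u -> i / F C0 _: no change
surface: idamivalefatumi

cell KEL=pa, RANK=ne, MOD=em, POLE=vo:
underlying: idmi-ep-ne-s-ti
1. 0 -> a / C _ C: inserts after position(s) 2, 6, 9: idamiepanesati
2. o -> e, u -> i / F C0 _: no change
surface: idamiepanesati

cell KEL=ol, RANK=ra, MOD=em, POLE=ra:
underlying: idmi-va-ne-tu-az
1. 0 -> a / C _ C: inserts after position(s) 2: idamivanetuaz
2. o -> e, u -> i / F C0 _: fires at position(s) 11: idamivanetiaz
surface: idamivanetiaz


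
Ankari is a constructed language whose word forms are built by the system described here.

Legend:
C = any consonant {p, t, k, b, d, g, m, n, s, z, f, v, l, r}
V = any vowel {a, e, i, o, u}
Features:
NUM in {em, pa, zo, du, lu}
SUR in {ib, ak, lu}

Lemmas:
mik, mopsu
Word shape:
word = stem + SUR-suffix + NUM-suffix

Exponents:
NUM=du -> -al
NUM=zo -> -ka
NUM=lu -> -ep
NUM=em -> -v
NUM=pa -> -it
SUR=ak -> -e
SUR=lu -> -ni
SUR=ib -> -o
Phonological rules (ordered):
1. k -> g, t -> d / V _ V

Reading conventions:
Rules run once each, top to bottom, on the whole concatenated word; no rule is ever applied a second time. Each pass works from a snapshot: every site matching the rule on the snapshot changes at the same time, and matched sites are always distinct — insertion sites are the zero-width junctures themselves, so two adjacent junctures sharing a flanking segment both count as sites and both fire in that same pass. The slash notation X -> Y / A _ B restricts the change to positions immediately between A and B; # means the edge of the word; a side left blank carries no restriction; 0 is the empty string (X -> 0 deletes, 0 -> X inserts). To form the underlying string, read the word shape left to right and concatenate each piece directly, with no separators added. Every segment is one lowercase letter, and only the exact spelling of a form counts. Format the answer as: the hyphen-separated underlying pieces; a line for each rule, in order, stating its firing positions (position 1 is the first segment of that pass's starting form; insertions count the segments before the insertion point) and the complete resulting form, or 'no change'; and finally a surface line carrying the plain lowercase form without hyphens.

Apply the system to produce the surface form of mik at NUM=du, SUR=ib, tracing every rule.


underlying: mik-o-al
1. k -> g, t -> d / V _ V: fires at position(s) 3: migoal
surface: migoal


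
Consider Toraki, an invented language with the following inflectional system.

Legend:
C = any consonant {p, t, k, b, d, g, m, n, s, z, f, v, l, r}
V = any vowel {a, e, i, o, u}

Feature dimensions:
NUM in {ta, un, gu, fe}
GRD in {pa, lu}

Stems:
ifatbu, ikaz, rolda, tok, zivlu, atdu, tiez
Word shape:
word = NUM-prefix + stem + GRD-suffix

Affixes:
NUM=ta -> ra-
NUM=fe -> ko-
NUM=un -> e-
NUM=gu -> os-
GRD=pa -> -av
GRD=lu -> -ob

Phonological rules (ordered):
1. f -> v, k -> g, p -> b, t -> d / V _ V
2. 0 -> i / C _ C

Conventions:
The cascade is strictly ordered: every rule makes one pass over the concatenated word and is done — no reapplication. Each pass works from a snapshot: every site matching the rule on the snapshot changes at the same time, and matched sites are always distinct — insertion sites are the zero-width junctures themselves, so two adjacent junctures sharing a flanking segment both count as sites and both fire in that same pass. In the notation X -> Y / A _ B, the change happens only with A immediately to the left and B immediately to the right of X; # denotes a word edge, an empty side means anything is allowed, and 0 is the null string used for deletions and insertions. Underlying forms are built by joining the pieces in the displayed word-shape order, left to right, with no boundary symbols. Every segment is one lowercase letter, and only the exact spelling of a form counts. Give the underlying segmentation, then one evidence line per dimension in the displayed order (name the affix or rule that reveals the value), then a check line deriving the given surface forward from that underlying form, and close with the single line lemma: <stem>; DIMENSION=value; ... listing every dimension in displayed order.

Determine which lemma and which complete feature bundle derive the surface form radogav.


underlying: ra-tok-av
NUM=ta - signalled by the affix ra-
GRD=pa - signalled by the affix -av
check: ratokav -> radogav -> radogav
lemma: tok; NUM=ta; GRD=pa


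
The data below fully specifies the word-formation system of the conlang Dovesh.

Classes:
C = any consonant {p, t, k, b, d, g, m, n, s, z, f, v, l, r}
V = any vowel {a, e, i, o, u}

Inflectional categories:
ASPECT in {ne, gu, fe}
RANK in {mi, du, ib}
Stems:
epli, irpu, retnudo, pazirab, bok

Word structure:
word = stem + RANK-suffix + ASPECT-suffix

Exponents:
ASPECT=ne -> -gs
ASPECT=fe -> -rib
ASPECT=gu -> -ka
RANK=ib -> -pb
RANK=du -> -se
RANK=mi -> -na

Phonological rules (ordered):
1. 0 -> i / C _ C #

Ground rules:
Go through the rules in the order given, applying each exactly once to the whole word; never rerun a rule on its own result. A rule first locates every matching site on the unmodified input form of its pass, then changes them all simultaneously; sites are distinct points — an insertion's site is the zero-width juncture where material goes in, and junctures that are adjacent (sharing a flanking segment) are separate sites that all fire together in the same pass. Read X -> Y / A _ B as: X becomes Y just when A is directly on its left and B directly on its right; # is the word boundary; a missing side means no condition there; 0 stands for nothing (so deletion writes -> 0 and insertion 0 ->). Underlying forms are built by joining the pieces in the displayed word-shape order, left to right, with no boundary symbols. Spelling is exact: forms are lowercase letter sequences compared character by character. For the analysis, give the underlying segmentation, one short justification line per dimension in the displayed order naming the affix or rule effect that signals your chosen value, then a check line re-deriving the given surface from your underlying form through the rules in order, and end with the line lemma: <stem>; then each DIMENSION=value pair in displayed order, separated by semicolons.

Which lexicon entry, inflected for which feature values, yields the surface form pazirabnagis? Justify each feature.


underlying: pazirab-na-gs
ASPECT=ne - signalled by the affix -gs
RANK=mi - signalled by the affix -na
check: pazirabnags -> pazirabnagis
lemma: pazirab; ASPECT=ne; RANK=mi


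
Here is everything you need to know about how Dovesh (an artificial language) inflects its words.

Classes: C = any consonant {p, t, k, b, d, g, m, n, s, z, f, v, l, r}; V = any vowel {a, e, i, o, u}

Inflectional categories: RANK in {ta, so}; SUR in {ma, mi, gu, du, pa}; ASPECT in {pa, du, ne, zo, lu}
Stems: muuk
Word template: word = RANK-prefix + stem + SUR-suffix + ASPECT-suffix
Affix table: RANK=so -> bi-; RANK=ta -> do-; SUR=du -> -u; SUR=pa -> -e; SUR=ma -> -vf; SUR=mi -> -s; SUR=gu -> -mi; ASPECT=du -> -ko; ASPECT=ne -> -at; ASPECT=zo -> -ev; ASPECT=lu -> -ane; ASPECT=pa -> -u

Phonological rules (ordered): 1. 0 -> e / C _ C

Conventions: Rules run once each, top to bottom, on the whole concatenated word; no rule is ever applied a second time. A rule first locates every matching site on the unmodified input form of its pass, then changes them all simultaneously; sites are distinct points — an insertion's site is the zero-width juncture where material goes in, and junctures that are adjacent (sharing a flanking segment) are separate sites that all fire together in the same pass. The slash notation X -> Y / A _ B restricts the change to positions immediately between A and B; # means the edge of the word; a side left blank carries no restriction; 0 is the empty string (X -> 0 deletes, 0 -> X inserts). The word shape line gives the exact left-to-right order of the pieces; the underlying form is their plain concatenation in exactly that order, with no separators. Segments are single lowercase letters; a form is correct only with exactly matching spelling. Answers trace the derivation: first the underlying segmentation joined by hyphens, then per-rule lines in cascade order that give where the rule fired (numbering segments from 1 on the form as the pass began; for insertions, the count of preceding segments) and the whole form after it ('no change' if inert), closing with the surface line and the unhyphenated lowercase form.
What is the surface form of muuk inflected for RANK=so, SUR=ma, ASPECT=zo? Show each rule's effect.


underlying: bi-muuk-vf-ev
1. 0 -> e / C _ C: inserts after position(s) 6, 7: bimuukevefev
surface: bimuukevefev


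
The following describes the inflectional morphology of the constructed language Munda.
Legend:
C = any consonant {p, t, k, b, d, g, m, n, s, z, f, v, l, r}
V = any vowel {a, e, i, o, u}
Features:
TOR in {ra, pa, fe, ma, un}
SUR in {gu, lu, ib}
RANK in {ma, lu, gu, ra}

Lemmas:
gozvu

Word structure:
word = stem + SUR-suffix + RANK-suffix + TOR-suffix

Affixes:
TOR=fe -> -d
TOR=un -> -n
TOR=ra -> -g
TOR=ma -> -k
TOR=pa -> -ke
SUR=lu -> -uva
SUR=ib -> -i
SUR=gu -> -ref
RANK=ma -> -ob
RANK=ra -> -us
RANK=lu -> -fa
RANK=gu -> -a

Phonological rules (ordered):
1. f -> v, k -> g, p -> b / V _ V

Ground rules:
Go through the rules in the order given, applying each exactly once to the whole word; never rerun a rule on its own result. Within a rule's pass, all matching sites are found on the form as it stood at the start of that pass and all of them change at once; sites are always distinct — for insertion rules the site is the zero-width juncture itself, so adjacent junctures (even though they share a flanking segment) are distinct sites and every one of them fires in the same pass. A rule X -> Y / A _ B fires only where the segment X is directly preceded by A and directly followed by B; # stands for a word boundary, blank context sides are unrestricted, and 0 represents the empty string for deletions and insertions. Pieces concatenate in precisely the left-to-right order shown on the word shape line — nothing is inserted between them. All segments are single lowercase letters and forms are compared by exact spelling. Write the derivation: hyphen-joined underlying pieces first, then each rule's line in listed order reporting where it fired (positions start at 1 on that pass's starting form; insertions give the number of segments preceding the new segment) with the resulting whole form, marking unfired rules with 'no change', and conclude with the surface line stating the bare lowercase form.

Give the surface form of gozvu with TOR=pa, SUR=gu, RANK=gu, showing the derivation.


underlying: gozvu-ref-a-ke
1. f -> v, k -> g, p -> b / V _ V: fires at position(s) 8, 10: gozvurevage
surface: gozvurevage


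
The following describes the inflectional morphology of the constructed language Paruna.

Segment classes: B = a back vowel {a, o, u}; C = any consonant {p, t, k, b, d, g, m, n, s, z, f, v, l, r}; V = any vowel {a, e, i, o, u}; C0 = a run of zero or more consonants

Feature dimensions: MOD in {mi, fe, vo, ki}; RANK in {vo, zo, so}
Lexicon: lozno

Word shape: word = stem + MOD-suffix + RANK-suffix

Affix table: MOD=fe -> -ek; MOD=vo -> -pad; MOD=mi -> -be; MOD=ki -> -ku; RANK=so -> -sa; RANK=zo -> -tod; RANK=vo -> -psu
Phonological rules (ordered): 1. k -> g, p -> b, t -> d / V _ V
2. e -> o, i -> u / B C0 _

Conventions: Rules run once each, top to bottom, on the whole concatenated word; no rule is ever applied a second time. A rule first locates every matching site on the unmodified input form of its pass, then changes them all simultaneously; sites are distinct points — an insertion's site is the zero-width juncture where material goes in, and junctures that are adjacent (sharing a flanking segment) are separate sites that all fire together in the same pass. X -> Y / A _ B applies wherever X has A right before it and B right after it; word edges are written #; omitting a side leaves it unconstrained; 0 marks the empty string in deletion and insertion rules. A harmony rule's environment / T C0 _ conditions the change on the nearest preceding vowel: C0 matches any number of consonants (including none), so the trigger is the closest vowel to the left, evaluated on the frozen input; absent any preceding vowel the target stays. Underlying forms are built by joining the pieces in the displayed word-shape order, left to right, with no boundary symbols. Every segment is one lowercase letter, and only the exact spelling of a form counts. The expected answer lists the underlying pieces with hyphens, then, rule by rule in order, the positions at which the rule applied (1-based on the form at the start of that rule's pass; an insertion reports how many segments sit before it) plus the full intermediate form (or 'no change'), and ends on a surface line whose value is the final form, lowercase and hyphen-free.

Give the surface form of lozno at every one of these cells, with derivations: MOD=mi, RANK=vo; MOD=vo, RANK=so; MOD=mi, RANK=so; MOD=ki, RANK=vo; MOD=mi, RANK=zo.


cell MOD=mi, RANK=vo:
underlying: lozno-be-psu
1. k -> g, p -> b, t -> d / V _ V: no change
2. e -> o, i -> u / B C0 _: fires at position(s) 7: loznobopsu
surface: loznobopsu

cell MOD=vo, RANK=so:
underlying: lozno-pad-sa
1. k -> g, p -> b, t -> d / V _ V: fires at position(s) 6: loznobadsa
2. e -> o, i -> u / B C0 _: no change
surface: loznobadsa

cell MOD=mi, RANK=so:
underlying: lozno-be-sa
1. k -> g, p -> b, t -> d / V _ V: no change
2. e -> o, i -> u / B C0 _: fires at position(s) 7: loznobosa
surface: loznobosa

cell MOD=ki, RANK=vo:
underlying: lozno-ku-psu
1. k -> g, p -> b, t -> d / V _ V: fires at position(s) 6: loznogupsu
2. e -> o, i -> u / B C0 _: no change
surface: loznogupsu

cell MOD=mi, RANK=zo:
underlying: lozno-be-tod
1. k -> g, p -> b, t -> d / V _ V: fires at position(s) 8: loznobedod
2. e -> o, i -> u / B C0 _: fires at position(s) 7: loznobodod
surface: loznobodod


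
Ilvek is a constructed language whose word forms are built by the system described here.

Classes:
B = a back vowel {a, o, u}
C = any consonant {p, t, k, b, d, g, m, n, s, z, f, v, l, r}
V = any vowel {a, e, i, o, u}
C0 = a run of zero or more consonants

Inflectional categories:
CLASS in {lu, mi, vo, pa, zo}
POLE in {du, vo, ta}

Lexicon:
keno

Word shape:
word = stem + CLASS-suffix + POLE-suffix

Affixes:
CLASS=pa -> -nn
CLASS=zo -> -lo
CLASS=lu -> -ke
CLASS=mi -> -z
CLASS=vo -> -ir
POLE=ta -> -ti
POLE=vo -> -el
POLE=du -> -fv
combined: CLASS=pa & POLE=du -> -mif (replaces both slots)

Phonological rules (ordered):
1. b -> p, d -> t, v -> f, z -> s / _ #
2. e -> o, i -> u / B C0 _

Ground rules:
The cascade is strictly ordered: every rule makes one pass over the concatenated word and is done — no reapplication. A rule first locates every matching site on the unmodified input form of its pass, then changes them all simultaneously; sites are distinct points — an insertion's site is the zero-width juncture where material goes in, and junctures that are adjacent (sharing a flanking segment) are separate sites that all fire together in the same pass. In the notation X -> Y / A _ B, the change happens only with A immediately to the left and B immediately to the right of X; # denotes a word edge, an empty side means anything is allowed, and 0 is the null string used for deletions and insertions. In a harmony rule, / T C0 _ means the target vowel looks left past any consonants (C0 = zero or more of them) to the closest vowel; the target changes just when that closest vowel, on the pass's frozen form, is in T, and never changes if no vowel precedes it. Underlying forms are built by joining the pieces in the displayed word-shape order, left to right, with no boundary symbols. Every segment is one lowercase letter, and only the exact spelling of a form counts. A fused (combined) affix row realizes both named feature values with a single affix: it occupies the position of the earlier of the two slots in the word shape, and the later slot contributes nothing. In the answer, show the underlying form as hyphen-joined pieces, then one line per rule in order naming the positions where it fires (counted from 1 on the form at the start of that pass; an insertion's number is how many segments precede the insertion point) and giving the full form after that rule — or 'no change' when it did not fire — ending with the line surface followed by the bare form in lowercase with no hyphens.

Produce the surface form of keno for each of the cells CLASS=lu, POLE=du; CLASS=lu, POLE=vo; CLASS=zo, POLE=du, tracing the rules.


cell CLASS=lu, POLE=du:
underlying: keno-ke-fv
1. b -> p, d -> t, v -> f, z -> s / _ #: fires at position(s) 8: kenokeff
2. e -> o, i -> u / B C0 _: fires at position(s) 6: kenokoff
surface: kenokoff

cell CLASS=lu, POLE=vo:
underlying: keno-ke-el
1. b -> p, d -> t, v -> f, z -> s / _ #: no change
2. e -> o, i -> u / B C0 _: fires at position(s) 6: kenokoel
surface: kenokoel

cell CLASS=zo, POLE=du:
underlying: keno-lo-fv
1. b -> p, d -> t, v -> f, z -> s / _ #: fires at position(s) 8: kenoloff
2. e -> o, i -> u / B C0 _: no change
surface: kenoloff


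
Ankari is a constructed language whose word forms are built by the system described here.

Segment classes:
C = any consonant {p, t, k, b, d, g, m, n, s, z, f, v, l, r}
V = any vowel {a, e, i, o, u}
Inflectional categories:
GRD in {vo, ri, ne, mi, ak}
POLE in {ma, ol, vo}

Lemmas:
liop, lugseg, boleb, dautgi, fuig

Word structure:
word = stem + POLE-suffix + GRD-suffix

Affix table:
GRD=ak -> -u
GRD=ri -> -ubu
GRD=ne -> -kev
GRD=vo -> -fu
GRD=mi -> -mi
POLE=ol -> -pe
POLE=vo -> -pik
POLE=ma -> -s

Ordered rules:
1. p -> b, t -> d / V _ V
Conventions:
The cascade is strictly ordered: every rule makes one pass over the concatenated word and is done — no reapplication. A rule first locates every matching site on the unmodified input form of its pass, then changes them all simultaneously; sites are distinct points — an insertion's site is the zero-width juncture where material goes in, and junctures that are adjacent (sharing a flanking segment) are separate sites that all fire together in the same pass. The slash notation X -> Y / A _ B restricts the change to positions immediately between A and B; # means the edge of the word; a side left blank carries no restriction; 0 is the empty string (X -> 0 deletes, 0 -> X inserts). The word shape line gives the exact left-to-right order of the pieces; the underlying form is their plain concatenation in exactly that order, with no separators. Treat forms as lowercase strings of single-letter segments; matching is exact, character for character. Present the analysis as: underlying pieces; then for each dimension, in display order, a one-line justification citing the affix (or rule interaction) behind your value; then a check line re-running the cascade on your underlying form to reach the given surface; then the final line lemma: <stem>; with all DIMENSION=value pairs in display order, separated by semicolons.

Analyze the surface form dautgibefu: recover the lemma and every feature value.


underlying: dautgi-pe-fu
GRD=vo - signalled by the affix -fu
POLE=ol - signalled by the affix -pe
check: dautgipefu -> dautgibefu
lemma: dautgi; GRD=vo; POLE=ol


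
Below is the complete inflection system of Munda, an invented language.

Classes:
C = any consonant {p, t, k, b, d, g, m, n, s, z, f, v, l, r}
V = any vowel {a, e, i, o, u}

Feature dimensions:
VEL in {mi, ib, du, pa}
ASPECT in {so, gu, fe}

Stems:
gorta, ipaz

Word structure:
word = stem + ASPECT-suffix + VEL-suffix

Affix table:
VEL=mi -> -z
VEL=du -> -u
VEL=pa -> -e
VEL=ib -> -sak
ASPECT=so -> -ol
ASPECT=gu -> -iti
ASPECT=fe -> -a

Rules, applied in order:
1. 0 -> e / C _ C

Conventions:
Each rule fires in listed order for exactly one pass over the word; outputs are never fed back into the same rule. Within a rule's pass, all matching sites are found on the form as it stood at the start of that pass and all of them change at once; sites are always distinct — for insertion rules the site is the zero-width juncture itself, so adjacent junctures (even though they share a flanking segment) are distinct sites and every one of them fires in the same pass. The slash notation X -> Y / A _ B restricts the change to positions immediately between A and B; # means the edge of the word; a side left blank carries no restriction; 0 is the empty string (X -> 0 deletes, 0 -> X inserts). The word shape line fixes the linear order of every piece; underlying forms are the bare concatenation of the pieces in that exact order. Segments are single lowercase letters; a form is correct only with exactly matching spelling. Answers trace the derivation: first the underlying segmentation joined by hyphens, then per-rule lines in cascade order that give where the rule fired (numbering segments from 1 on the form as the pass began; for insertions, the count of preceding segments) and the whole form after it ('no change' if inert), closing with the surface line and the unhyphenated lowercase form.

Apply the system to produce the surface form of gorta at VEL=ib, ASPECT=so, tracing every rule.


underlying: gorta-ol-sak
1. 0 -> e / C _ C: inserts after position(s) 3, 7: goretaolesak
surface: goretaolesak


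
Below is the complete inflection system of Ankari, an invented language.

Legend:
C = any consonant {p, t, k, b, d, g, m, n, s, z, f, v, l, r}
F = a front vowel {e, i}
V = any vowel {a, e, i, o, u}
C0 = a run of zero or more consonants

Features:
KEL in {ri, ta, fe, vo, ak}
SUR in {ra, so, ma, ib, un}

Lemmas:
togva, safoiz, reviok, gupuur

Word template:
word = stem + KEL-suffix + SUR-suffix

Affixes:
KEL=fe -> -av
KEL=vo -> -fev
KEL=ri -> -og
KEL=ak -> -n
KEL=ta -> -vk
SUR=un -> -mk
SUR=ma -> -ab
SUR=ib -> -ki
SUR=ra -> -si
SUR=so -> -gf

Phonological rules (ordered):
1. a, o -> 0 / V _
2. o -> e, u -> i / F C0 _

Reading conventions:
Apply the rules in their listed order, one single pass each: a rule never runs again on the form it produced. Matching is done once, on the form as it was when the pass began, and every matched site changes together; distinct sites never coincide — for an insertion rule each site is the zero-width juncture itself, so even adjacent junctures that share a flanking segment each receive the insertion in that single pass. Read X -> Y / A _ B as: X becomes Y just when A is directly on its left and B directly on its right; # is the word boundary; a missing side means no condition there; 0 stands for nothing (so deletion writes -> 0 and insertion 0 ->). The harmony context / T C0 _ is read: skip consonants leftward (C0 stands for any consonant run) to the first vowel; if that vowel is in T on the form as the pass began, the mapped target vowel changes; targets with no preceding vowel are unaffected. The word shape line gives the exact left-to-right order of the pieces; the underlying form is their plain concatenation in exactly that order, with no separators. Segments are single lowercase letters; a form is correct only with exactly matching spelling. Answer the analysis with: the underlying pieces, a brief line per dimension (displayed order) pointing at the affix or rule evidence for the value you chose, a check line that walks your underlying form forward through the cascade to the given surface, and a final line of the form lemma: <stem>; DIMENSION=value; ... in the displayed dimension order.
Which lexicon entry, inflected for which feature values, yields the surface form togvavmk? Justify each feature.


underlying: togva-av-mk
KEL=fe - signalled by the affix -av
SUR=un - signalled by the affix -mk
check: togvaavmk -> togvavmk -> togvavmk
lemma: togva; KEL=fe; SUR=un


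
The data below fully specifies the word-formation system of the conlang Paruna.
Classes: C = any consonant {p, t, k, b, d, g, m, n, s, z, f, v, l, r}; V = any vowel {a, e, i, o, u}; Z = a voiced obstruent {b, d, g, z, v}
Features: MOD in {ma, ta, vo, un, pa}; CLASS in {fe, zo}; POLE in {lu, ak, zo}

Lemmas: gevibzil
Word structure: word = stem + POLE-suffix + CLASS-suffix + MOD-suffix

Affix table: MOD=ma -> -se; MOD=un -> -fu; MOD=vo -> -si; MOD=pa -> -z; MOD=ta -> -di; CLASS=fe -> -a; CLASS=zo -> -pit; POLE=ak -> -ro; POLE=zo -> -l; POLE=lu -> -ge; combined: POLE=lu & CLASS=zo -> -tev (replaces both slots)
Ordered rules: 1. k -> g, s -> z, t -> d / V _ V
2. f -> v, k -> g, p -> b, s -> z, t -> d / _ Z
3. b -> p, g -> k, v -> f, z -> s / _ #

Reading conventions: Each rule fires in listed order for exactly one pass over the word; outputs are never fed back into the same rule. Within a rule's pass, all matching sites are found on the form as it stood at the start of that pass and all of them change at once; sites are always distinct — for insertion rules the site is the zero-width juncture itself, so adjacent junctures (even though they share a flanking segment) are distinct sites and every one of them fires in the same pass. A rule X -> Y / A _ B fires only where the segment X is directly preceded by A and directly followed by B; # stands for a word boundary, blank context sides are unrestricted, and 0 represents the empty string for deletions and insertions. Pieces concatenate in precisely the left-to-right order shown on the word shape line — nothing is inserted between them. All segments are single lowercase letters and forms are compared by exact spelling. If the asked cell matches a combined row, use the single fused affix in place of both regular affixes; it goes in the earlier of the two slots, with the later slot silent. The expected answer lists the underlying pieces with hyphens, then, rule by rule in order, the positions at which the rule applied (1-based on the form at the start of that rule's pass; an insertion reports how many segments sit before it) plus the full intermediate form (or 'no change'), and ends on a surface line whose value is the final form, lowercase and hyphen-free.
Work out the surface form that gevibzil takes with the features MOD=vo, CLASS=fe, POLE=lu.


underlying: gevibzil-ge-a-si
1. k -> g, s -> z, t -> d / V _ V: fires at position(s) 12: gevibzilgeazi
2. f -> v, k -> g, p -> b, s -> z, t -> d / _ Z: no change
3. b -> p, g -> k, v -> f, z -> s / _ #: no change
surface: gevibzilgeazi


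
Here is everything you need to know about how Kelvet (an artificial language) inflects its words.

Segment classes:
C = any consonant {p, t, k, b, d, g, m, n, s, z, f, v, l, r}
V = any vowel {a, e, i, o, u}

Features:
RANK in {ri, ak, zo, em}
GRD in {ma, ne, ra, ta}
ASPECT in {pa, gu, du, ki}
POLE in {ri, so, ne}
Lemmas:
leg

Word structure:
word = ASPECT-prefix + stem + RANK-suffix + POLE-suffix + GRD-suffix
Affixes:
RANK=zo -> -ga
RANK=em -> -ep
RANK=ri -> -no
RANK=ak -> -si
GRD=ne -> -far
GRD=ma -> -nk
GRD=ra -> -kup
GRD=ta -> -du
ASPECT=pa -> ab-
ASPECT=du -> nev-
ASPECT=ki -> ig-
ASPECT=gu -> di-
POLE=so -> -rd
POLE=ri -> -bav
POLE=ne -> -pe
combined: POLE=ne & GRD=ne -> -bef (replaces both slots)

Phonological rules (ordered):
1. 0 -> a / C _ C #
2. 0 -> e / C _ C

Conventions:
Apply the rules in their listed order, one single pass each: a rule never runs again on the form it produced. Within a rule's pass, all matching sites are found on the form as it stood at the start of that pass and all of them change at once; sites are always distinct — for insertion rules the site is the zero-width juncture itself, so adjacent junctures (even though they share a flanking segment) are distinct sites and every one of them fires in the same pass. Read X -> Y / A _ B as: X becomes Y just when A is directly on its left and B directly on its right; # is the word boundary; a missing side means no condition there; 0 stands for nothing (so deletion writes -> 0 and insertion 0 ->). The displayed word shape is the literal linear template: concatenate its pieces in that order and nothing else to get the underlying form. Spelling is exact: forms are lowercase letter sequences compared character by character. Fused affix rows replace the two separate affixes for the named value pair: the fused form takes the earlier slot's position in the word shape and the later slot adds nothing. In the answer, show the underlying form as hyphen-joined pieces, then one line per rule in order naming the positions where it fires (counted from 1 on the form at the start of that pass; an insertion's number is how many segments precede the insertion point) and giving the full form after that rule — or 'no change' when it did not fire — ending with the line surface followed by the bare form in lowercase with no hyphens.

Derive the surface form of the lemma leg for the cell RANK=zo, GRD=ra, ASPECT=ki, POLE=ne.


underlying: ig-leg-ga-pe-kup
1. 0 -> a / C _ C #: no change
2. 0 -> e / C _ C: inserts after position(s) 2, 5: igelegegapekup
surface: igelegegapekup


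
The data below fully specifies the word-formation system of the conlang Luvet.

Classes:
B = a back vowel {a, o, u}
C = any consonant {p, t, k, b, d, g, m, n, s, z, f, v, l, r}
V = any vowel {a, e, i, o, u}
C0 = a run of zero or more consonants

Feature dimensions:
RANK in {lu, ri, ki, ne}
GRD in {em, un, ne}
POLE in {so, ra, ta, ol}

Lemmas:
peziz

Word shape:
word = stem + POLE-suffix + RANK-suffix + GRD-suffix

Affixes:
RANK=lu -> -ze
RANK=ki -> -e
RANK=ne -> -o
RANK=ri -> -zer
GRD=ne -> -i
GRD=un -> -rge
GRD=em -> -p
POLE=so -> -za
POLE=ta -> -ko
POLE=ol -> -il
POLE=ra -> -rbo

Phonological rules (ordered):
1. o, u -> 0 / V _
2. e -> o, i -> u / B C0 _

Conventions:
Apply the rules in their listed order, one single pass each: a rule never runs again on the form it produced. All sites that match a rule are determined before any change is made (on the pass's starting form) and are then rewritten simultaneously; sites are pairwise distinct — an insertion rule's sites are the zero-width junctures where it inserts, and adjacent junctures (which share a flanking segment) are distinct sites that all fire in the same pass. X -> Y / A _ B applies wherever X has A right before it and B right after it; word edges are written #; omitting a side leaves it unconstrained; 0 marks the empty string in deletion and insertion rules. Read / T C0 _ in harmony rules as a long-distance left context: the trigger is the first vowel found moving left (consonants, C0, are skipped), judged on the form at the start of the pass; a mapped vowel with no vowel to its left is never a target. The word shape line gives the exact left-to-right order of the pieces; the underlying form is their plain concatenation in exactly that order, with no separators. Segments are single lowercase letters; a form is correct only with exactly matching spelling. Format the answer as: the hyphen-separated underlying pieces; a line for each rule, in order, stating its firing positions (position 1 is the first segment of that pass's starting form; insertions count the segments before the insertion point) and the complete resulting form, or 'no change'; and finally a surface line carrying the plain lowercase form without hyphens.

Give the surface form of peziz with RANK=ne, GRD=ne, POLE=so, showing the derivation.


underlying: peziz-za-o-i
1. o, u -> 0 / V _: fires at position(s) 8: pezizzai
2. e -> o, i -> u / B C0 _: fires at position(s) 8: pezizzau
surface: pezizzau


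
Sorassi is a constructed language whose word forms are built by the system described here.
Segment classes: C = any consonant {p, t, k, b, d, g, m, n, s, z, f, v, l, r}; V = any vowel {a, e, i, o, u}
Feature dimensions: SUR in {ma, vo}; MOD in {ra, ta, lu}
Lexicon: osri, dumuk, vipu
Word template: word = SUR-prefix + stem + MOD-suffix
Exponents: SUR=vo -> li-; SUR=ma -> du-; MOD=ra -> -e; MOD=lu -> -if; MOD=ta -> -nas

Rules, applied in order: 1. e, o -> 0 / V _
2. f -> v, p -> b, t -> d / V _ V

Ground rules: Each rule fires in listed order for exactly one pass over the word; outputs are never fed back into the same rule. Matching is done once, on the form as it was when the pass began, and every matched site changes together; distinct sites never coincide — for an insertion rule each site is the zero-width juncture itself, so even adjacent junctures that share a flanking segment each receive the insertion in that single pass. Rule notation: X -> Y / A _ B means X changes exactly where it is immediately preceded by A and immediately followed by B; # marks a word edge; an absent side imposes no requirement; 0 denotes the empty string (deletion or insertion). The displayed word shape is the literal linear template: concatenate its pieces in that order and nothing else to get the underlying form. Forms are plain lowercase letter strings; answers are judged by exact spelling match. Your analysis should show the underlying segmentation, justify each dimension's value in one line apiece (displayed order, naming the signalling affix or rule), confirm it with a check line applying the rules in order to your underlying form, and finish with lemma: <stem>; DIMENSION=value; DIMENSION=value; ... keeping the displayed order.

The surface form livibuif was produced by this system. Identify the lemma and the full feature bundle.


underlying: li-vipu-if
SUR=vo - signalled by the affix li-
MOD=lu - signalled by the affix -if
check: livipuif -> livipuif -> livibuif
lemma: vipu; SUR=vo; MOD=lu
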